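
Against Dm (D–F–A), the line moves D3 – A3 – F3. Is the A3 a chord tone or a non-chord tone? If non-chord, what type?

Chord tone (the fifth of D minor triad).

D minor triad contains D, F, A; A is the fifth, so it is a chord tone.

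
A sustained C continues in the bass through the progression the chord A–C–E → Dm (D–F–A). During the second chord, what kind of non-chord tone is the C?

The harmony at that moment is D minor triad (D, F, A); C is not a chord tone.
It is held over (the same pitch as the preceding C) and then sustained as the same pitch into the next harmony.
Sustained through a change of harmony — a pedal tone.

Pedal tone (pedal point).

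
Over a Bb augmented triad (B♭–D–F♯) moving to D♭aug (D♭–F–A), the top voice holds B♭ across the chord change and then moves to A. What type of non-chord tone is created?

The harmony at that moment is D♭ augmented triad (D♭, F, A); B♭ is not a chord tone.
It is held over (the same pitch as the preceding B♭) and left by step down to A.
Held over from the previous chord and resolving down by step — a suspension.

B♭ is a suspension.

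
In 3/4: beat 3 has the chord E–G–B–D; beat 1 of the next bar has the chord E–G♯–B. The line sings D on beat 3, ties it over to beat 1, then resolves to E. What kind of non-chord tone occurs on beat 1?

Retardation.

The harmony at that moment is E major triad (E, G♯, B); D is not a chord tone.
It is held over (the same pitch as the preceding D) and left by step up to E.
Held over from the previous chord and resolving up by step — a retardation.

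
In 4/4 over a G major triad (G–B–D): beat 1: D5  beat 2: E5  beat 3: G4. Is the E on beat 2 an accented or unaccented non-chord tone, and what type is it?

Unaccented escape tone.

The harmony at that moment is G major triad (G, B, D); E5 is not a chord tone.
It is approached by step up from D5 and left by leap down to G4.
Step in, leap out — an escape tone.
It falls on a weak beat, so it is unaccented.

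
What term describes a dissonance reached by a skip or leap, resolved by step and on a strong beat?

Appoggiatura.

Approach: by leap. Departure: by step. Metric position: strong.
Leap in, step out, in a metrically strong position — an appoggiatura. (It is the mirror image of the escape tone, which steps in and leaps out from a weak position.)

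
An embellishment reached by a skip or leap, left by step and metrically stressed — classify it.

Appoggiatura.

Approach: by leap. Departure: by step. Metric position: strong.
Leap in, step out, in a metrically strong position — an appoggiatura. (It is the mirror image of the escape tone, which steps in and leaps out from a weak position.)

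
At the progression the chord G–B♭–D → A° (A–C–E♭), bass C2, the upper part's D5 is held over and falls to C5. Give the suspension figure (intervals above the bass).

At the second chord the bass is C2. The suspended D5 lies a ninth above the bass; after resolving down by step to C5, the interval above the bass becomes an octave.
Suspension figures are named by those two intervals: 9–8.

9–8 suspension.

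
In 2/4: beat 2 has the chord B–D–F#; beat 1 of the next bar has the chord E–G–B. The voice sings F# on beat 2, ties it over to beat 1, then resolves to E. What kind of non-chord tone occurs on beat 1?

The harmony at that moment is E minor triad (E, G, B); F# is not a chord tone.
It is held over (the same pitch as the preceding F#) and left by step down to E.
Held over from the previous chord and resolving down by step — a suspension.

Suspension.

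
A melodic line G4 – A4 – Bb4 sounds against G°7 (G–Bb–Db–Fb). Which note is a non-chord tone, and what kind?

A4 is a passing tone.

The harmony at that moment is G diminished seventh chord (G, Bb, Db, Fb); A4 is not a chord tone.
It is approached by step up from G4 and left by step up to Bb4.
Step in, step out in the same direction — a passing tone.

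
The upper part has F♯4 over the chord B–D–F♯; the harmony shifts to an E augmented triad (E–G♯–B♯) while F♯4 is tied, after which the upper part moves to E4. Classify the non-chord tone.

F♯4 is a suspension.

The harmony at that moment is E augmented triad (E, G♯, B♯); F♯4 is not a chord tone.
It is held over (the same pitch as the preceding F♯4) and left by step down to E4.
Held over from the previous chord and resolving down by step — a suspension.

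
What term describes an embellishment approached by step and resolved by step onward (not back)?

Approach: by step. Departure: by step, continuing in the same direction.
Stepwise on both sides with no change of direction means the note fills in the space between two different chord tones — a passing tone. (Had it turned back to its starting note it would be a neighbor tone instead.)

Passing tone.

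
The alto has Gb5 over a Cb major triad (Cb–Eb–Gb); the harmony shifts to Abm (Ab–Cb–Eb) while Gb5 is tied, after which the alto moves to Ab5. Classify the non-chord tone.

Gb5 is a retardation.

The harmony at that moment is Ab minor triad (Ab, Cb, Eb); Gb5 is not a chord tone.
It is held over (the same pitch as the preceding Gb5) and left by step up to Ab5.
Held over from the previous chord and resolving up by step — a retardation.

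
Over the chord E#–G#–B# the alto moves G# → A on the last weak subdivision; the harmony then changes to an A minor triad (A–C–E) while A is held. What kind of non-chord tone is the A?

The harmony at that moment is E# minor triad (E#, G#, B#); A is not a chord tone.
It is approached by step up from G# and then sustained as the same pitch into the next harmony.
Arriving early and becoming a chord tone when the harmony changes — an anticipation.

A is an anticipation.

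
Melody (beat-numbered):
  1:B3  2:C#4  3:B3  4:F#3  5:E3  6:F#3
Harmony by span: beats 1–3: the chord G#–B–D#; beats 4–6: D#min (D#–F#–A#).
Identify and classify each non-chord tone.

The harmony at that moment is G# minor triad (G#, B, D#); C#4 is not a chord tone.
It is approached by step up from B3 and left by step down to B3.
Step away and step back to the same note — a neighbor tone (upper neighbor).
The harmony at that moment is D# minor triad (D#, F#, A#); E3 is not a chord tone.
It is approached by step down from F#3 and left by step up to F#3.
Step away and step back to the same note — a neighbor tone (lower neighbor).

C#4 (beat 2) — neighbor tone; E3 (beat 5) — neighbor tone.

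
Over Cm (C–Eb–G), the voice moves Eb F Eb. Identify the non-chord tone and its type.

The harmony at that moment is C minor triad (C, Eb, G); F is not a chord tone.
It is approached by step up from Eb and left by step down to Eb.
Step away and step back to the same note — a neighbor tone (upper neighbor).

F is a neighbor tone.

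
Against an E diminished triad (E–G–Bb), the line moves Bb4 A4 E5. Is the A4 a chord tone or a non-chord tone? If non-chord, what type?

Non-chord tone — an escape tone.

The harmony at that moment is E diminished triad (E, G, Bb); A4 is not a chord tone.
It is approached by step down from Bb4 and left by leap up to E5.
Step in, leap out — an escape tone.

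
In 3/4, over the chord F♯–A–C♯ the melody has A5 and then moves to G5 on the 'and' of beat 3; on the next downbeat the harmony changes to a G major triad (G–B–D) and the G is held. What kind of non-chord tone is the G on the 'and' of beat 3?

The harmony at that moment is F♯ minor triad (F♯, A, C♯); G5 is not a chord tone.
It is approached by step down from A5 and then sustained as the same pitch into the next harmony.
Arriving early and becoming a chord tone when the harmony changes — an anticipation.

Anticipation.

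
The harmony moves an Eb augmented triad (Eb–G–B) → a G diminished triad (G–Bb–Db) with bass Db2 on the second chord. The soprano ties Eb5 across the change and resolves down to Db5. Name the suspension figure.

At the second chord the bass is Db2. The suspended Eb5 lies a ninth above the bass; after resolving down by step to Db5, the interval above the bass becomes an octave.
Suspension figures are named by those two intervals: 9–8.

9–8 suspension.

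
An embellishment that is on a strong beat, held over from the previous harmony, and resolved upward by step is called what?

Approach: by preparation — the pitch is first a chord tone, then held (tied or repeated) while the harmony changes under it. Departure: up by step. Metric position: strong.
A prepared dissonance that resolves upward by step — a retardation. (The same figure resolving downward would be a suspension.)

Retardation.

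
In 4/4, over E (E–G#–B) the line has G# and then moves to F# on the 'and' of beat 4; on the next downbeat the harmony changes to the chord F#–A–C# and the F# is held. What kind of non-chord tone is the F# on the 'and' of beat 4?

Anticipation.

The harmony at that moment is E major triad (E, G#, B); F# is not a chord tone.
It is approached by step down from G# and then sustained as the same pitch into the next harmony.
Arriving early and becoming a chord tone when the harmony changes — an anticipation.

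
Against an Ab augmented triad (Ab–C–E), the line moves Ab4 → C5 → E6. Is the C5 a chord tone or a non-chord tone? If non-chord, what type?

Ab augmented triad contains Ab, C, E; C is the third, so it is a chord tone.

Chord tone (the third of Ab augmented triad).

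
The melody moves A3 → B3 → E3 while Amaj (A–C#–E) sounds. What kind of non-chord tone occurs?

The harmony at that moment is A major triad (A, C#, E); B3 is not a chord tone.
It is approached by step up from A3 and left by leap down to E3.
Step in, leap out — an escape tone.

B3 is an escape tone.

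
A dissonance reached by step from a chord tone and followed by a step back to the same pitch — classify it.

Approach: by step. Departure: by step in the opposite direction, back to the starting pitch.
Stepwise on both sides but reversing to return to the same chord tone — a neighbor tone. (Had it continued onward in the same direction it would be a passing tone instead.)

Neighbor tone.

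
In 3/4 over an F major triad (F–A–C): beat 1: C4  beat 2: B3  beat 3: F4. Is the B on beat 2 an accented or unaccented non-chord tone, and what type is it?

The harmony at that moment is F major triad (F, A, C); B3 is not a chord tone.
It is approached by step down from C4 and left by leap up to F4.
Step in, leap out — an escape tone.
It falls on a weak beat, so it is unaccented.

Unaccented escape tone.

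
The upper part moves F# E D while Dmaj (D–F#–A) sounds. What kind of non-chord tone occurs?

The harmony at that moment is D major triad (D, F#, A); E is not a chord tone.
It is approached by step down from F# and left by step down to D.
Step in, step out in the same direction — a passing tone.

E is a passing tone.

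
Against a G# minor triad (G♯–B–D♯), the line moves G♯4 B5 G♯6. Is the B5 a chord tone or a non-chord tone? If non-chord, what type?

G# minor triad contains G♯, B, D♯; B is the third, so it is a chord tone.

Chord tone (the third of G# minor triad).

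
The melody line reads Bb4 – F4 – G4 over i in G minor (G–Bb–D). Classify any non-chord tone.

F4 is an appoggiatura.

The harmony at that moment is G minor triad (G, Bb, D); F4 is not a chord tone.
It is approached by leap down from Bb4 and left by step up to G4.
Leap in, step out — an appoggiatura.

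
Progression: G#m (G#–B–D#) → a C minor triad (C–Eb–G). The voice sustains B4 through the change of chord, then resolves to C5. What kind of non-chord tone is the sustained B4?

The harmony at that moment is C minor triad (C, Eb, G); B4 is not a chord tone.
It is held over (the same pitch as the preceding B4) and left by step up to C5.
Held over from the previous chord and resolving up by step — a retardation.

B4 is a retardation.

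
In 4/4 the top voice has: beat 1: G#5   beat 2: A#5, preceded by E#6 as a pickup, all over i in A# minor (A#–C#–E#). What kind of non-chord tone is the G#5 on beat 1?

The harmony at that moment is A# minor triad (A#, C#, E#); G#5 is not a chord tone.
It is approached by leap down from E#6 and left by step up to A#5.
Leap in, step out, metrically accented — an appoggiatura.

Appoggiatura.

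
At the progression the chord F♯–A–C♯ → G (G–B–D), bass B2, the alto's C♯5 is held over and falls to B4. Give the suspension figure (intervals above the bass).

At the second chord the bass is B2. The suspended C♯5 lies a ninth above the bass; after resolving down by step to B4, the interval above the bass becomes an octave.
Suspension figures are named by those two intervals: 9–8.

9–8 suspension.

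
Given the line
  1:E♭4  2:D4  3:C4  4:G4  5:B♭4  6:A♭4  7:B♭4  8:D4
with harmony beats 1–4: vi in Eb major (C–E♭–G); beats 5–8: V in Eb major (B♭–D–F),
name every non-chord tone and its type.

D4 (beat 2) — passing tone; A♭4 (beat 6) — neighbor tone.

The harmony at that moment is C minor triad (C, E♭, G); D4 is not a chord tone.
It is approached by step down from E♭4 and left by step down to C4.
Step in, step out in the same direction — a passing tone.
The harmony at that moment is B♭ major triad (B♭, D, F); A♭4 is not a chord tone.
It is approached by step down from B♭4 and left by step up to B♭4.
Step away and step back to the same note — a neighbor tone (lower neighbor).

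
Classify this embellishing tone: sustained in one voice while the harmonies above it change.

Pedal tone.

Approach: none. Departure: none — a single pitch is sustained while the chords change around it, passing through harmonies that do not contain it.
No melodic motion at all; the dissonance is created entirely by the moving harmonies against the stationary note — a pedal tone (pedal point).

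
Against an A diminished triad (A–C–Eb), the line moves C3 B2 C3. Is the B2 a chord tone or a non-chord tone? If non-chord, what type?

Non-chord tone — a neighbor tone.

The harmony at that moment is A diminished triad (A, C, Eb); B2 is not a chord tone.
It is approached by step down from C3 and left by step up to C3.
Step away and step back to the same note — a neighbor tone (lower neighbor).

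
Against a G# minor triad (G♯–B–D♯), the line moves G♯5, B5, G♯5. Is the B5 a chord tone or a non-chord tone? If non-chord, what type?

Chord tone (the third of G# minor triad).

G# minor triad contains G♯, B, D♯; B is the third, so it is a chord tone.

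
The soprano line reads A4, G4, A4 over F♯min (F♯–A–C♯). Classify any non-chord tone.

G4 is a neighbor tone.

The harmony at that moment is F♯ minor triad (F♯, A, C♯); G4 is not a chord tone.
It is approached by step down from A4 and left by step up to A4.
Step away and step back to the same note — a neighbor tone (lower neighbor).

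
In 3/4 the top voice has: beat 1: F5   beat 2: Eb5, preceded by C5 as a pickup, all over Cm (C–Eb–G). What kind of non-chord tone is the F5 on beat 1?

Appoggiatura.

The harmony at that moment is C minor triad (C, Eb, G); F5 is not a chord tone.
It is approached by leap up from C5 and left by step down to Eb5.
Leap in, step out, metrically accented — an appoggiatura.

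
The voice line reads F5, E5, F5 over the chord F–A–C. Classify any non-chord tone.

E5 is a neighbor tone.

The harmony at that moment is F major triad (F, A, C); E5 is not a chord tone.
It is approached by step down from F5 and left by step up to F5.
Step away and step back to the same note — a neighbor tone (lower neighbor).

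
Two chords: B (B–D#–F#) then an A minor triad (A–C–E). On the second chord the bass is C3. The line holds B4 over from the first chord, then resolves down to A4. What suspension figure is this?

At the second chord the bass is C3. The suspended B4 lies a seventh above the bass; after resolving down by step to A4, the interval above the bass becomes a sixth.
Suspension figures are named by those two intervals: 7–6.

7–6 suspension.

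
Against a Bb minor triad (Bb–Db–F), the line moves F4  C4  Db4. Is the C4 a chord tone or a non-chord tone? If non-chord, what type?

Non-chord tone — an appoggiatura.

The harmony at that moment is Bb minor triad (Bb, Db, F); C4 is not a chord tone.
It is approached by leap down from F4 and left by step up to Db4.
Leap in, step out — an appoggiatura.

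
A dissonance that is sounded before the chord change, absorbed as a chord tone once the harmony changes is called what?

Approach: ahead of the chord change (typically by step), so it is dissonant against the current harmony. Departure: none — the same pitch is restated or held and is a chord tone of the new harmony.
Dissonant first, consonant once the harmony catches up: the note simply arrives early — an anticipation. (The reverse timing, consonant first and dissonant after the change, would be a suspension or retardation.)

Anticipation.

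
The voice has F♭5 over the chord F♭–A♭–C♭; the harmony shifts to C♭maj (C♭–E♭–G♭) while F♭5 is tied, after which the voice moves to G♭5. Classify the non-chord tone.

F♭5 is a retardation.

The harmony at that moment is C♭ major triad (C♭, E♭, G♭); F♭5 is not a chord tone.
It is held over (the same pitch as the preceding F♭5) and left by step up to G♭5.
Held over from the previous chord and resolving up by step — a retardation.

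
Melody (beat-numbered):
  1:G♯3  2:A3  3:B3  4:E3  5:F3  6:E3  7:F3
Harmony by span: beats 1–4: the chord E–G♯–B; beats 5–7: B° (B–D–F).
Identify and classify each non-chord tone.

A3 (beat 2) — passing tone; E3 (beat 6) — neighbor tone.

The harmony at that moment is E major triad (E, G♯, B); A3 is not a chord tone.
It is approached by step up from G♯3 and left by step up to B3.
Step in, step out in the same direction — a passing tone.
The harmony at that moment is B diminished triad (B, D, F); E3 is not a chord tone.
It is approached by step down from F3 and left by step up to F3.
Step away and step back to the same note — a neighbor tone (lower neighbor).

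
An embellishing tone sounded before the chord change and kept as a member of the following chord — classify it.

Approach: ahead of the chord change (typically by step), so it is dissonant against the current harmony. Departure: none — the same pitch is restated or held and is a chord tone of the new harmony.
Dissonant first, consonant once the harmony catches up: the note simply arrives early — an anticipation. (The reverse timing, consonant first and dissonant after the change, would be a suspension or retardation.)

Anticipation.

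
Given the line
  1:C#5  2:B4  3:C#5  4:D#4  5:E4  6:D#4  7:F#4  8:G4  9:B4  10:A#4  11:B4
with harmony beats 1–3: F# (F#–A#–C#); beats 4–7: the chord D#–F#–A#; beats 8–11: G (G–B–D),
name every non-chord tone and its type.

The harmony at that moment is F# major triad (F#, A#, C#); B4 is not a chord tone.
It is approached by step down from C#5 and left by step up to C#5.
Step away and step back to the same note — a neighbor tone (lower neighbor).
The harmony at that moment is D# minor triad (D#, F#, A#); E4 is not a chord tone.
It is approached by step up from D#4 and left by step down to D#4.
Step away and step back to the same note — a neighbor tone (upper neighbor).
The harmony at that moment is G major triad (G, B, D); A#4 is not a chord tone.
It is approached by step down from B4 and left by step up to B4.
Step away and step back to the same note — a neighbor tone (lower neighbor).

B4 (beat 2) — neighbor tone; E4 (beat 5) — neighbor tone; A#4 (beat 10) — neighbor tone.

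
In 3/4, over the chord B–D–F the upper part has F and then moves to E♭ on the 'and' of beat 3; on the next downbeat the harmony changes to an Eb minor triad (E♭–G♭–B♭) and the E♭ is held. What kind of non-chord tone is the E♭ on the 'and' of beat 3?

Anticipation.

The harmony at that moment is B diminished triad (B, D, F); E♭ is not a chord tone.
It is approached by step down from F and then sustained as the same pitch into the next harmony.
Arriving early and becoming a chord tone when the harmony changes — an anticipation.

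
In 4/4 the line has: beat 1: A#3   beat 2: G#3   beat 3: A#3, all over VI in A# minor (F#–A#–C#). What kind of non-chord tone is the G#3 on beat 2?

Lower neighbor tone.

The harmony at that moment is F# major triad (F#, A#, C#); G#3 is not a chord tone.
It is approached by step down from A#3 and left by step up to A#3.
Step away and step back to the same note — a neighbor tone (lower neighbor).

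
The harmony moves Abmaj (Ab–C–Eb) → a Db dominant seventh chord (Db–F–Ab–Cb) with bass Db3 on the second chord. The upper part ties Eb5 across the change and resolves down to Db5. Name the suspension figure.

At the second chord the bass is Db3. The suspended Eb5 lies a ninth above the bass; after resolving down by step to Db5, the interval above the bass becomes an octave.
Suspension figures are named by those two intervals: 9–8.

9–8 suspension.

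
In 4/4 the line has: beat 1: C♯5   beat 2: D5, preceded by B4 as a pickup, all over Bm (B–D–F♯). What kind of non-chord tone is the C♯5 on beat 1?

Passing tone.

The harmony at that moment is B minor triad (B, D, F♯); C♯5 is not a chord tone.
It is approached by step up from B4 and left by step up to D5.
Step in, step out in the same direction — a passing tone.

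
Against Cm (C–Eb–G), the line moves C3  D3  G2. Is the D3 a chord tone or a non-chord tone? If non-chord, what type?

Non-chord tone — an escape tone.

The harmony at that moment is C minor triad (C, Eb, G); D3 is not a chord tone.
It is approached by step up from C3 and left by leap down to G2.
Step in, leap out — an escape tone.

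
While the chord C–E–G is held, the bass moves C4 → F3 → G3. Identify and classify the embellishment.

F3 is an appoggiatura.

The harmony at that moment is C major triad (C, E, G); F3 is not a chord tone.
It is approached by leap down from C4 and left by step up to G3.
Leap in, step out — an appoggiatura.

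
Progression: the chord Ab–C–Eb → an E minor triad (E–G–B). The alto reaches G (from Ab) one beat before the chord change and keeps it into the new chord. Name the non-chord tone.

G is an anticipation.

The harmony at that moment is Ab major triad (Ab, C, Eb); G is not a chord tone.
It is approached by step down from Ab and then sustained as the same pitch into the next harmony.
Arriving early and becoming a chord tone when the harmony changes — an anticipation.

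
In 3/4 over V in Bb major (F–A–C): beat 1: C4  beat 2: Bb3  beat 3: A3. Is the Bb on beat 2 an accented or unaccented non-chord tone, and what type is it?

Unaccented passing tone.

The harmony at that moment is F major triad (F, A, C); Bb3 is not a chord tone.
It is approached by step down from C4 and left by step down to A3.
Step in, step out in the same direction — a passing tone.
It falls on a weak beat, so it is unaccented.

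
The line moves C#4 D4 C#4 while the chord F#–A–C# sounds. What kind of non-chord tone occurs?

D4 is a neighbor tone.

The harmony at that moment is F# minor triad (F#, A, C#); D4 is not a chord tone.
It is approached by step up from C#4 and left by step down to C#4.
Step away and step back to the same note — a neighbor tone (upper neighbor).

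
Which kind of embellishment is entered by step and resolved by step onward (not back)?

Approach: by step. Departure: by step, continuing in the same direction.
Stepwise on both sides with no change of direction means the note fills in the space between two different chord tones — a passing tone. (Had it turned back to its starting note it would be a neighbor tone instead.)

Passing tone.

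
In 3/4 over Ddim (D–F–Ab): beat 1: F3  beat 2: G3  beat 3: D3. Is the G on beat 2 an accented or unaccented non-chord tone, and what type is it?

The harmony at that moment is D diminished triad (D, F, Ab); G3 is not a chord tone.
It is approached by step up from F3 and left by leap down to D3.
Step in, leap out — an escape tone.
It falls on a weak beat, so it is unaccented.

Unaccented escape tone.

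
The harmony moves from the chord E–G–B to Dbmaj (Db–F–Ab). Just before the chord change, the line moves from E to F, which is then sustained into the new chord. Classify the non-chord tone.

The harmony at that moment is E minor triad (E, G, B); F is not a chord tone.
It is approached by step up from E and then sustained as the same pitch into the next harmony.
Arriving early and becoming a chord tone when the harmony changes — an anticipation.

F is an anticipation.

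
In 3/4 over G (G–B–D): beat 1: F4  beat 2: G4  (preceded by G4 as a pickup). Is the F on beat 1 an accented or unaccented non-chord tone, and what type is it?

Accented neighbor tone.

The harmony at that moment is G major triad (G, B, D); F4 is not a chord tone.
It is approached by step down from G4 and left by step up to G4.
Step away and step back to the same note — a neighbor tone (lower neighbor).
It falls on the downbeat, so it is accented.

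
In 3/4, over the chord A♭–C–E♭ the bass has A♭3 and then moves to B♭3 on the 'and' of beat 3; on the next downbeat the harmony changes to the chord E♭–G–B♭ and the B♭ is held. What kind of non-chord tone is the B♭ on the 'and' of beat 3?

The harmony at that moment is A♭ major triad (A♭, C, E♭); B♭3 is not a chord tone.
It is approached by step up from A♭3 and then sustained as the same pitch into the next harmony.
Arriving early and becoming a chord tone when the harmony changes — an anticipation.

Anticipation.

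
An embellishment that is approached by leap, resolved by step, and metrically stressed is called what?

Appoggiatura.

Approach: by leap. Departure: by step. Metric position: strong.
Leap in, step out, in a metrically strong position — an appoggiatura. (It is the mirror image of the escape tone, which steps in and leaps out from a weak position.)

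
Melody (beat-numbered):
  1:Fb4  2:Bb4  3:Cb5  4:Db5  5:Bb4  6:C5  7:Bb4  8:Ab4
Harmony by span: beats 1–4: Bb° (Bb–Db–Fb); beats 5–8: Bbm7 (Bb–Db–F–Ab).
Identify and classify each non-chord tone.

Cb5 (beat 3) — passing tone; C5 (beat 6) — neighbor tone.

The harmony at that moment is Bb diminished triad (Bb, Db, Fb); Cb5 is not a chord tone.
It is approached by step up from Bb4 and left by step up to Db5.
Step in, step out in the same direction — a passing tone.
The harmony at that moment is Bb minor seventh chord (Bb, Db, F, Ab); C5 is not a chord tone.
It is approached by step up from Bb4 and left by step down to Bb4.
Step away and step back to the same note — a neighbor tone (upper neighbor).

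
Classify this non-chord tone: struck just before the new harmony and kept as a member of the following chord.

Approach: ahead of the chord change (typically by step), so it is dissonant against the current harmony. Departure: none — the same pitch is restated or held and is a chord tone of the new harmony.
Dissonant first, consonant once the harmony catches up: the note simply arrives early — an anticipation. (The reverse timing, consonant first and dissonant after the change, would be a suspension or retardation.)

Anticipation.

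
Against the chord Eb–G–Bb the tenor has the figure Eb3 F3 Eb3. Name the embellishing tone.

The harmony at that moment is Eb major triad (Eb, G, Bb); F3 is not a chord tone.
It is approached by step up from Eb3 and left by step down to Eb3.
Step away and step back to the same note — a neighbor tone (upper neighbor).

F3 is a neighbor tone.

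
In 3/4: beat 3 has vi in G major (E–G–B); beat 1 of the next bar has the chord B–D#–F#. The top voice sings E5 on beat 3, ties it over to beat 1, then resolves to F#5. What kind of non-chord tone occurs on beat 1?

Retardation.

The harmony at that moment is B major triad (B, D#, F#); E5 is not a chord tone.
It is held over (the same pitch as the preceding E5) and left by step up to F#5.
Held over from the previous chord and resolving up by step — a retardation.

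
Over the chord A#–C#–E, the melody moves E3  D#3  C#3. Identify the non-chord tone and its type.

D#3 is a passing tone.

The harmony at that moment is A# diminished triad (A#, C#, E); D#3 is not a chord tone.
It is approached by step down from E3 and left by step down to C#3.
Step in, step out in the same direction — a passing tone.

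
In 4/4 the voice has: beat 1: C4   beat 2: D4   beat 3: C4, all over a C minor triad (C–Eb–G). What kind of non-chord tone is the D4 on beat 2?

Upper neighbor tone.

The harmony at that moment is C minor triad (C, Eb, G); D4 is not a chord tone.
It is approached by step up from C4 and left by step down to C4.
Step away and step back to the same note — a neighbor tone (upper neighbor).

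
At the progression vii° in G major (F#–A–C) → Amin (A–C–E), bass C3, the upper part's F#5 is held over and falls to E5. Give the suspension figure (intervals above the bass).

At the second chord the bass is C3. The suspended F#5 lies a fourth above the bass; after resolving down by step to E5, the interval above the bass becomes a third.
Suspension figures are named by those two intervals: 4–3.

4–3 suspension.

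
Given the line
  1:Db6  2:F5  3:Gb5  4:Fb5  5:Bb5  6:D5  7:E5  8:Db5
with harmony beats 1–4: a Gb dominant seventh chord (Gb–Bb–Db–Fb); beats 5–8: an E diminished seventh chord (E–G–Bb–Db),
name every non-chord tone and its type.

F5 (beat 2) — appoggiatura; D5 (beat 6) — appoggiatura.

The harmony at that moment is Gb dominant seventh chord (Gb, Bb, Db, Fb); F5 is not a chord tone.
It is approached by leap down from Db6 and left by step up to Gb5.
Leap in, step out — an appoggiatura.
The harmony at that moment is E diminished seventh chord (E, G, Bb, Db); D5 is not a chord tone.
It is approached by leap down from Bb5 and left by step up to E5.
Leap in, step out — an appoggiatura.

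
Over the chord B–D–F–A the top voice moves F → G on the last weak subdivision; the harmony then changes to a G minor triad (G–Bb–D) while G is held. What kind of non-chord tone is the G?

G is an anticipation.

The harmony at that moment is B half-diminished seventh chord (B, D, F, A); G is not a chord tone.
It is approached by step up from F and then sustained as the same pitch into the next harmony.
Arriving early and becoming a chord tone when the harmony changes — an anticipation.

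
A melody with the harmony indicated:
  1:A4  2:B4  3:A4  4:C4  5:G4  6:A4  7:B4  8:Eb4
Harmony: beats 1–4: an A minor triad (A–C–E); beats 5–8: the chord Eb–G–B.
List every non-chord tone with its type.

B4 (beat 2) — neighbor tone; A4 (beat 6) — passing tone.

The harmony at that moment is A minor triad (A, C, E); B4 is not a chord tone.
It is approached by step up from A4 and left by step down to A4.
Step away and step back to the same note — a neighbor tone (upper neighbor).
The harmony at that moment is Eb augmented triad (Eb, G, B); A4 is not a chord tone.
It is approached by step up from G4 and left by step up to B4.
Step in, step out in the same direction — a passing tone.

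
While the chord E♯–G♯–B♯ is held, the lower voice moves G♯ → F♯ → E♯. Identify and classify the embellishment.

F♯ is a passing tone.

The harmony at that moment is E♯ minor triad (E♯, G♯, B♯); F♯ is not a chord tone.
It is approached by step down from G♯ and left by step down to E♯.
Step in, step out in the same direction — a passing tone.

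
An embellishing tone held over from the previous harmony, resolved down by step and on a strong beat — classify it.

Suspension.

Approach: by preparation — the pitch is first a chord tone, then held (tied or repeated) while the harmony changes under it. Departure: down by step. Metric position: strong.
A prepared dissonance that resolves downward by step — a suspension. (The same figure resolving upward would be a retardation.)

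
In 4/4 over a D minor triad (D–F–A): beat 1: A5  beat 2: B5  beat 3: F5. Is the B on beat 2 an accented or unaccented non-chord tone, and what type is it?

The harmony at that moment is D minor triad (D, F, A); B5 is not a chord tone.
It is approached by step up from A5 and left by leap down to F5.
Step in, leap out — an escape tone.
It falls on a weak beat, so it is unaccented.

Unaccented escape tone.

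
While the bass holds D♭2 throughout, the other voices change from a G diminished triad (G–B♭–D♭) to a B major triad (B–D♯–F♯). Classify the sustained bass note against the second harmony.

The harmony at that moment is B major triad (B, D♯, F♯); D♭2 is not a chord tone.
It is held over (the same pitch as the preceding D♭2) and then sustained as the same pitch into the next harmony.
Sustained through a change of harmony — a pedal tone.

Pedal tone (pedal point).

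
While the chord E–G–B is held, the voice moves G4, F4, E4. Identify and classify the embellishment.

The harmony at that moment is E minor triad (E, G, B); F4 is not a chord tone.
It is approached by step down from G4 and left by step down to E4.
Step in, step out in the same direction — a passing tone.

F4 is a passing tone.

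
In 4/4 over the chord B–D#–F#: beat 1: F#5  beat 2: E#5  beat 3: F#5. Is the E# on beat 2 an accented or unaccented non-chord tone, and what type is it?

Unaccented neighbor tone.

The harmony at that moment is B major triad (B, D#, F#); E#5 is not a chord tone.
It is approached by step down from F#5 and left by step up to F#5.
Step away and step back to the same note — a neighbor tone (lower neighbor).
It falls on a weak beat, so it is unaccented.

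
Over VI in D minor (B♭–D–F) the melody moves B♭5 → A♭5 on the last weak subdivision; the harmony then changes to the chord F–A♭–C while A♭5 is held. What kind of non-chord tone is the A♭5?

The harmony at that moment is B♭ major triad (B♭, D, F); A♭5 is not a chord tone.
It is approached by step down from B♭5 and then sustained as the same pitch into the next harmony.
Arriving early and becoming a chord tone when the harmony changes — an anticipation.

A♭5 is an anticipation.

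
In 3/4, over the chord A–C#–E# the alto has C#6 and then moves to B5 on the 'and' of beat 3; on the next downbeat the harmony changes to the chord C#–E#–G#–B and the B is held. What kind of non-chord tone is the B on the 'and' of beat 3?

The harmony at that moment is A augmented triad (A, C#, E#); B5 is not a chord tone.
It is approached by step down from C#6 and then sustained as the same pitch into the next harmony.
Arriving early and becoming a chord tone when the harmony changes — an anticipation.

Anticipation.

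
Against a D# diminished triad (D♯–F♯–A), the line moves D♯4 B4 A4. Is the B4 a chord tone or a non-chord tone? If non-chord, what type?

The harmony at that moment is D♯ diminished triad (D♯, F♯, A); B4 is not a chord tone.
It is approached by leap up from D♯4 and left by step down to A4.
Leap in, step out — an appoggiatura.

Non-chord tone — an appoggiatura.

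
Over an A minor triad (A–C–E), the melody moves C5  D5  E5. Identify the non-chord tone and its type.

D5 is a passing tone.

The harmony at that moment is A minor triad (A, C, E); D5 is not a chord tone.
It is approached by step up from C5 and left by step up to E5.
Step in, step out in the same direction — a passing tone.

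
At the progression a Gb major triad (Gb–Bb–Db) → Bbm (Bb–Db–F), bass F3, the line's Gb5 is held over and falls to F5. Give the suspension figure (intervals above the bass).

9–8 suspension.

At the second chord the bass is F3. The suspended Gb5 lies a ninth above the bass; after resolving down by step to F5, the interval above the bass becomes an octave.
Suspension figures are named by those two intervals: 9–8.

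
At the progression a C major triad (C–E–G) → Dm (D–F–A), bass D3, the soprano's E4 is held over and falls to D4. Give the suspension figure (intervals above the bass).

At the second chord the bass is D3. The suspended E4 lies a ninth above the bass; after resolving down by step to D4, the interval above the bass becomes an octave.
Suspension figures are named by those two intervals: 9–8.

9–8 suspension.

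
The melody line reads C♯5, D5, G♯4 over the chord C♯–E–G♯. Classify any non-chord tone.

The harmony at that moment is C♯ minor triad (C♯, E, G♯); D5 is not a chord tone.
It is approached by step up from C♯5 and left by leap down to G♯4.
Step in, leap out — an escape tone.

D5 is an escape tone.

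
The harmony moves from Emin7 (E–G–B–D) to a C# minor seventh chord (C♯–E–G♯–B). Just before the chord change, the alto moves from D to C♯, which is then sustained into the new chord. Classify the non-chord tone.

The harmony at that moment is E minor seventh chord (E, G, B, D); C♯ is not a chord tone.
It is approached by step down from D and then sustained as the same pitch into the next harmony.
Arriving early and becoming a chord tone when the harmony changes — an anticipation.

C♯ is an anticipation.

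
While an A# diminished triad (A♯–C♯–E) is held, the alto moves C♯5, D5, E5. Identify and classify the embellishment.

D5 is a passing tone.

The harmony at that moment is A♯ diminished triad (A♯, C♯, E); D5 is not a chord tone.
It is approached by step up from C♯5 and left by step up to E5.
Step in, step out in the same direction — a passing tone.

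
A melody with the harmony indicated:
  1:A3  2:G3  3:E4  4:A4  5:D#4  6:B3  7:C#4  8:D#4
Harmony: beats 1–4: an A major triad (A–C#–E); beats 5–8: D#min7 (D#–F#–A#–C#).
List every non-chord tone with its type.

The harmony at that moment is A major triad (A, C#, E); G3 is not a chord tone.
It is approached by step down from A3 and left by leap up to E4.
Step in, leap out — an escape tone.
The harmony at that moment is D# minor seventh chord (D#, F#, A#, C#); B3 is not a chord tone.
It is approached by leap down from D#4 and left by step up to C#4.
Leap in, step out — an appoggiatura.

G3 (beat 2) — escape tone; B3 (beat 6) — appoggiatura.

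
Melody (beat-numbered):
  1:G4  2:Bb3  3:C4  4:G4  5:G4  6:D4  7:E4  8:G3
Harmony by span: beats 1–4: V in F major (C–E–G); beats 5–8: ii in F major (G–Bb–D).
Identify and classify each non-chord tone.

The harmony at that moment is C major triad (C, E, G); Bb3 is not a chord tone.
It is approached by leap down from G4 and left by step up to C4.
Leap in, step out — an appoggiatura.
The harmony at that moment is G minor triad (G, Bb, D); E4 is not a chord tone.
It is approached by step up from D4 and left by leap down to G3.
Step in, leap out — an escape tone.

Bb3 (beat 2) — appoggiatura; E4 (beat 7) — escape tone.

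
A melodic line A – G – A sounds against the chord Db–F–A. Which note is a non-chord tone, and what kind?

The harmony at that moment is Db augmented triad (Db, F, A); G is not a chord tone.
It is approached by step down from A and left by step up to A.
Step away and step back to the same note — a neighbor tone (lower neighbor).

G is a neighbor tone.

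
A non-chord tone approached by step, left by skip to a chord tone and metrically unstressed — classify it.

Escape tone.

Approach: by step. Departure: by leap. Metric position: weak.
Step in, leap out, from a weak position — an escape tone (échappée). (It is the mirror image of the appoggiatura, which leaps in and steps out on a strong beat.)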